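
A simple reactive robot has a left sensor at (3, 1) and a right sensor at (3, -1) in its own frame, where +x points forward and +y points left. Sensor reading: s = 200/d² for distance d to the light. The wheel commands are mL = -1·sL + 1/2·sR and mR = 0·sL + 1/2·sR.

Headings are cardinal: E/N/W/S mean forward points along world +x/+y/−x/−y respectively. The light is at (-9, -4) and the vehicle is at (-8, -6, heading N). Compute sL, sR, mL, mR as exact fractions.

200 40 -180 20

left sensor world pos  = (-9, -3); dL² = 1
right sensor world pos = (-7, -3); dR² = 5
sL = 200/1 = 200
sR = 200/5 = 40
mL = -1·sL + 1/2·sR = -180
mR = 0·sL + 1/2·sR = 20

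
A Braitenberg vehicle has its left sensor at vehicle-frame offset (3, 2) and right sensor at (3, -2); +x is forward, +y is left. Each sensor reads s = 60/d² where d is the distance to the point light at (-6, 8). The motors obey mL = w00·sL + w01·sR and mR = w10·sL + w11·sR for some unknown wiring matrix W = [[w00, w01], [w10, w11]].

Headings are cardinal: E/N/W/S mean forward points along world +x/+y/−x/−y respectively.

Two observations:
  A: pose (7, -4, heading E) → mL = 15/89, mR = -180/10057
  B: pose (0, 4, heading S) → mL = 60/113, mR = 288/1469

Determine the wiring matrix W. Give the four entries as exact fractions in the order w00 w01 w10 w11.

obs A: pose=(7,-4,E) → sL=15/89, sR=15/113, mL=15/89, mR=-180/10057
obs B: pose=(0,4,S) → sL=60/113, sR=12/13, mL=60/113, mR=288/1469
sensor matrix S = [[15/89, 15/113], [60/113, 12/13]]; det S = 1257120/14773733
solve [mL_A; mL_B] = S·[w00; w01] and [mR_A; mR_B] = S·[w10; w11]:
  w00 = 1, w01 = 0, w10 = -1/2, w11 = 1/2

1 0 -1/2 1/2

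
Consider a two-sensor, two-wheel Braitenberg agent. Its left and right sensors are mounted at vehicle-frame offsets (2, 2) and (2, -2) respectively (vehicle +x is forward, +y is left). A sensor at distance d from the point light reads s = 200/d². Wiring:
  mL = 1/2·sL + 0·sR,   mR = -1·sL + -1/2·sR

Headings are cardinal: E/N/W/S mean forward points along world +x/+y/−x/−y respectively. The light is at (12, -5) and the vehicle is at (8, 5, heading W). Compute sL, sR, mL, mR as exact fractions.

2 10/9 1 -23/9

left sensor world pos  = (6, 3); dL² = 100
right sensor world pos = (6, 7); dR² = 180
sL = 200/100 = 2
sR = 200/180 = 10/9
mL = 1/2·sL + 0·sR = 1
mR = -1·sL + -1/2·sR = -23/9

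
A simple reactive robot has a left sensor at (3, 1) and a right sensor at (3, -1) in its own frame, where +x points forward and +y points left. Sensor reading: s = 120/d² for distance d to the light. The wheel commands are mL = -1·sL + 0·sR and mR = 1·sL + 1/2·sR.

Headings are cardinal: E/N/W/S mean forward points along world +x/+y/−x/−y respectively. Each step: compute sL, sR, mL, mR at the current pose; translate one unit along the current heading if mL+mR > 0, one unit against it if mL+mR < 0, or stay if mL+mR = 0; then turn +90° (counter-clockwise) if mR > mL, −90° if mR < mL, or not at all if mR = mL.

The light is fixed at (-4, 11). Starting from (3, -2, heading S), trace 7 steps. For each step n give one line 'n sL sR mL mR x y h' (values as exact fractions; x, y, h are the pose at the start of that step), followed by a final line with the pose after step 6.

0 3/8 30/73 -3/8 339/584 3 -2 S
1 120/269 24/65 -120/269 11028/17485 3 -3 E
2 12/17 60/101 -12/17 1722/1717 4 -3 N
3 120/221 120/169 -120/221 2580/2873 4 -2 W
4 3/8 30/73 -3/8 339/584 3 -2 S
5 120/269 24/65 -120/269 11028/17485 3 -3 E
6 12/17 60/101 -12/17 1722/1717 4 -3 N
final 4 -2 W

n=0: pose=(3,-2,S); sL=3/8, sR=30/73; mL=-3/8, mR=339/584; mL+mR=15/73 → advance +1; mR−mL=279/292 → turn +1·90°
n=1: pose=(3,-3,E); sL=120/269, sR=24/65; mL=-120/269, mR=11028/17485; mL+mR=12/65 → advance +1; mR−mL=18828/17485 → turn +1·90°
n=2: pose=(4,-3,N); sL=12/17, sR=60/101; mL=-12/17, mR=1722/1717; mL+mR=30/101 → advance +1; mR−mL=2934/1717 → turn +1·90°
n=3: pose=(4,-2,W); sL=120/221, sR=120/169; mL=-120/221, mR=2580/2873; mL+mR=60/169 → advance +1; mR−mL=4140/2873 → turn +1·90°
n=4: pose=(3,-2,S); sL=3/8, sR=30/73; mL=-3/8, mR=339/584; mL+mR=15/73 → advance +1; mR−mL=279/292 → turn +1·90°
n=5: pose=(3,-3,E); sL=120/269, sR=24/65; mL=-120/269, mR=11028/17485; mL+mR=12/65 → advance +1; mR−mL=18828/17485 → turn +1·90°
n=6: pose=(4,-3,N); sL=12/17, sR=60/101; mL=-12/17, mR=1722/1717; mL+mR=30/101 → advance +1; mR−mL=2934/1717 → turn +1·90°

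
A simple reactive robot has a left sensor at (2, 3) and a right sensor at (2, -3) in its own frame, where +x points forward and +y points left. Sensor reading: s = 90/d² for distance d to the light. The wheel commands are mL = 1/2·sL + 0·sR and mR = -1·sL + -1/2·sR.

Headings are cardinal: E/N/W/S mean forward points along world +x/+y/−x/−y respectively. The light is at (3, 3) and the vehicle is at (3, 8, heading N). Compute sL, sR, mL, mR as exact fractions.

45/29 45/29 45/58 -135/58

left sensor world pos  = (0, 10); dL² = 58
right sensor world pos = (6, 10); dR² = 58
sL = 90/58 = 45/29
sR = 90/58 = 45/29
mL = 1/2·sL + 0·sR = 45/58
mR = -1·sL + -1/2·sR = -135/58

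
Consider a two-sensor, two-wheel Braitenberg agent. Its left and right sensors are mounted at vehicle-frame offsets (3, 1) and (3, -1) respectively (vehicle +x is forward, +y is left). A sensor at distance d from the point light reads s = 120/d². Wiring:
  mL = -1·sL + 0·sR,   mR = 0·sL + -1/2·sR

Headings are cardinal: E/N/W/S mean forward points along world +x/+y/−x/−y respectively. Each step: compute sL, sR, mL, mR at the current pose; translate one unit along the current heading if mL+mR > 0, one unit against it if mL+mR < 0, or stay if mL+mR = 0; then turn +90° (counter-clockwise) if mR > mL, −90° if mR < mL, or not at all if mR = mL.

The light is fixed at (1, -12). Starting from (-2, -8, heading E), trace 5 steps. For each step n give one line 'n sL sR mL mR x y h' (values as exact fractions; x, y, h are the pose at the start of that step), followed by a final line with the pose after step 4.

n=0: pose=(-2,-8,E); sL=24/5, sR=40/3; mL=-24/5, mR=-20/3; mL+mR=-172/15 → advance -1; mR−mL=-28/15 → turn -1·90°
n=1: pose=(-3,-8,S); sL=12, sR=60/13; mL=-12, mR=-30/13; mL+mR=-186/13 → advance -1; mR−mL=126/13 → turn +1·90°
n=2: pose=(-3,-7,E); sL=120/37, sR=120/17; mL=-120/37, mR=-60/17; mL+mR=-4260/629 → advance -1; mR−mL=-180/629 → turn -1·90°
n=3: pose=(-4,-7,S); sL=6, sR=3; mL=-6, mR=-3/2; mL+mR=-15/2 → advance -1; mR−mL=9/2 → turn +1·90°
n=4: pose=(-4,-6,E); sL=120/53, sR=120/29; mL=-120/53, mR=-60/29; mL+mR=-6660/1537 → advance -1; mR−mL=300/1537 → turn +1·90°

0 24/5 40/3 -24/5 -20/3 -2 -8 E
1 12 60/13 -12 -30/13 -3 -8 S
2 120/37 120/17 -120/37 -60/17 -3 -7 E
3 6 3 -6 -3/2 -4 -7 S
4 120/53 120/29 -120/53 -60/29 -4 -6 E
final -5 -6 N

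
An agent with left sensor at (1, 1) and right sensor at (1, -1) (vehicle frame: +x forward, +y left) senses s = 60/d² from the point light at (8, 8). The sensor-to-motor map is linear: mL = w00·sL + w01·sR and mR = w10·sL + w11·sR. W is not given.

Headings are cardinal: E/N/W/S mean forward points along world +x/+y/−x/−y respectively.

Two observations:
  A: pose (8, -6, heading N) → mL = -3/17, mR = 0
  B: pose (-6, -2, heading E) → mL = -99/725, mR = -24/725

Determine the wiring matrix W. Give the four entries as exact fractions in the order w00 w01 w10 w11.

-1 1/2 -1 1

obs A: pose=(8,-6,N) → sL=6/17, sR=6/17, mL=-3/17, mR=0
obs B: pose=(-6,-2,E) → sL=6/25, sR=6/29, mL=-99/725, mR=-24/725
sensor matrix S = [[6/17, 6/17], [6/25, 6/29]]; det S = -144/12325
solve [mL_A; mL_B] = S·[w00; w01] and [mR_A; mR_B] = S·[w10; w11]:
  w00 = -1, w01 = 1/2, w10 = -1, w11 = 1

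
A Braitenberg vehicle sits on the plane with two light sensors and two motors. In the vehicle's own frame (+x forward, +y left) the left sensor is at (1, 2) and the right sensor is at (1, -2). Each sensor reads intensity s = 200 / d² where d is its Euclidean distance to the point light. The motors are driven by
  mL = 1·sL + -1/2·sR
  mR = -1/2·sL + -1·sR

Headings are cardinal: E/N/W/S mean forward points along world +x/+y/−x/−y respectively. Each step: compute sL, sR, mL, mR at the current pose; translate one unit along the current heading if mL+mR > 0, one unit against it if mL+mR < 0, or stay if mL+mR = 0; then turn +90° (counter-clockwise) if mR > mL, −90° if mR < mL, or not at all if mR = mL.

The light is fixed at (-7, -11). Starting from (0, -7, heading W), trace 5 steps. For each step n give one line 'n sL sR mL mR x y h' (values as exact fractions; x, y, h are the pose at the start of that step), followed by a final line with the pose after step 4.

0 5 25/9 65/18 -95/18 0 -7 W
1 200/61 8/5 756/305 -988/305 1 -7 N
2 100/53 100/41 1450/2173 -7350/2173 1 -8 E
3 40/17 200/29 -540/493 -3980/493 0 -8 S
4 5 25/9 65/18 -95/18 0 -7 W
final 1 -7 N

n=0: pose=(0,-7,W); sL=5, sR=25/9; mL=65/18, mR=-95/18; mL+mR=-5/3 → advance -1; mR−mL=-80/9 → turn -1·90°
n=1: pose=(1,-7,N); sL=200/61, sR=8/5; mL=756/305, mR=-988/305; mL+mR=-232/305 → advance -1; mR−mL=-1744/305 → turn -1·90°
n=2: pose=(1,-8,E); sL=100/53, sR=100/41; mL=1450/2173, mR=-7350/2173; mL+mR=-5900/2173 → advance -1; mR−mL=-8800/2173 → turn -1·90°
n=3: pose=(0,-8,S); sL=40/17, sR=200/29; mL=-540/493, mR=-3980/493; mL+mR=-4520/493 → advance -1; mR−mL=-3440/493 → turn -1·90°
n=4: pose=(0,-7,W); sL=5, sR=25/9; mL=65/18, mR=-95/18; mL+mR=-5/3 → advance -1; mR−mL=-80/9 → turn -1·90°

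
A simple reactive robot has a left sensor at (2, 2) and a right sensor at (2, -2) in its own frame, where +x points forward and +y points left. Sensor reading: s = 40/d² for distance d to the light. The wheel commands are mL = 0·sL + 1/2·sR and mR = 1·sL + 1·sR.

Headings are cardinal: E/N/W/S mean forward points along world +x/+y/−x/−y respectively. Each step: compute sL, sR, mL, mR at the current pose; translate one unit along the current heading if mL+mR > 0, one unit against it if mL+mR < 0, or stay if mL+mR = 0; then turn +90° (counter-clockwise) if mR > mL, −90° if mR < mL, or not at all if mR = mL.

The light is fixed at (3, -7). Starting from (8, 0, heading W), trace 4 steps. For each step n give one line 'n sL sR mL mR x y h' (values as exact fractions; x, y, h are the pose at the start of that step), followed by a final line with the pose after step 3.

n=0: pose=(8,0,W); sL=20/17, sR=4/9; mL=2/9, mR=248/153; mL+mR=94/51 → advance +1; mR−mL=214/153 → turn +1·90°
n=1: pose=(7,0,S); sL=40/61, sR=40/29; mL=20/29, mR=3600/1769; mL+mR=4820/1769 → advance +1; mR−mL=2380/1769 → turn +1·90°
n=2: pose=(7,-1,E); sL=2/5, sR=10/13; mL=5/13, mR=76/65; mL+mR=101/65 → advance +1; mR−mL=51/65 → turn +1·90°
n=3: pose=(8,-1,N); sL=40/73, sR=40/113; mL=20/113, mR=7440/8249; mL+mR=8900/8249 → advance +1; mR−mL=5980/8249 → turn +1·90°

0 20/17 4/9 2/9 248/153 8 0 W
1 40/61 40/29 20/29 3600/1769 7 0 S
2 2/5 10/13 5/13 76/65 7 -1 E
3 40/73 40/113 20/113 7440/8249 8 -1 N
final 8 0 W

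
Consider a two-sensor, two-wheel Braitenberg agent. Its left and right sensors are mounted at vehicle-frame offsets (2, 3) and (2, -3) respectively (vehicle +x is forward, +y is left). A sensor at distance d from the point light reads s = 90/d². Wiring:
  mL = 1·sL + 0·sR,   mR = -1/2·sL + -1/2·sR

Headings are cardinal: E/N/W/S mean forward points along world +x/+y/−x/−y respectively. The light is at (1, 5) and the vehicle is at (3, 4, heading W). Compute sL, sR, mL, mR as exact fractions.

left sensor world pos  = (1, 1); dL² = 16
right sensor world pos = (1, 7); dR² = 4
sL = 90/16 = 45/8
sR = 90/4 = 45/2
mL = 1·sL + 0·sR = 45/8
mR = -1/2·sL + -1/2·sR = -225/16

45/8 45/2 45/8 -225/16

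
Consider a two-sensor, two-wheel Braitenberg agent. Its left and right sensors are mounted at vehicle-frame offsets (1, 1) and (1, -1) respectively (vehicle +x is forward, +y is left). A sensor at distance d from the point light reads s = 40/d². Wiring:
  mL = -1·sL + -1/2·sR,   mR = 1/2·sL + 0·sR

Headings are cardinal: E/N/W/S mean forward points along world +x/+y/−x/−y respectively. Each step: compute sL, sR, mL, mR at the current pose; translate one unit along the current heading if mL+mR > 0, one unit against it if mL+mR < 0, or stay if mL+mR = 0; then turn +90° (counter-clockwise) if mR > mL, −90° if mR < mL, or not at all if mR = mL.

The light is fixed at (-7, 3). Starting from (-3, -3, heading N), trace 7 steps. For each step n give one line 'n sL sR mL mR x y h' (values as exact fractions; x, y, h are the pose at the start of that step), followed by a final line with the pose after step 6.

0 20/17 4/5 -134/85 10/17 -3 -3 N
1 40/73 8/9 -652/657 20/73 -3 -4 W
2 2/5 1/2 -13/20 1/5 -2 -4 S
3 40/61 8/17 -924/1037 20/61 -2 -3 E
4 20/17 4/5 -134/85 10/17 -3 -3 N
5 40/73 8/9 -652/657 20/73 -3 -4 W
6 2/5 1/2 -13/20 1/5 -2 -4 S
final -2 -3 E

n=0: pose=(-3,-3,N); sL=20/17, sR=4/5; mL=-134/85, mR=10/17; mL+mR=-84/85 → advance -1; mR−mL=184/85 → turn +1·90°
n=1: pose=(-3,-4,W); sL=40/73, sR=8/9; mL=-652/657, mR=20/73; mL+mR=-472/657 → advance -1; mR−mL=832/657 → turn +1·90°
n=2: pose=(-2,-4,S); sL=2/5, sR=1/2; mL=-13/20, mR=1/5; mL+mR=-9/20 → advance -1; mR−mL=17/20 → turn +1·90°
n=3: pose=(-2,-3,E); sL=40/61, sR=8/17; mL=-924/1037, mR=20/61; mL+mR=-584/1037 → advance -1; mR−mL=1264/1037 → turn +1·90°
n=4: pose=(-3,-3,N); sL=20/17, sR=4/5; mL=-134/85, mR=10/17; mL+mR=-84/85 → advance -1; mR−mL=184/85 → turn +1·90°
n=5: pose=(-3,-4,W); sL=40/73, sR=8/9; mL=-652/657, mR=20/73; mL+mR=-472/657 → advance -1; mR−mL=832/657 → turn +1·90°
n=6: pose=(-2,-4,S); sL=2/5, sR=1/2; mL=-13/20, mR=1/5; mL+mR=-9/20 → advance -1; mR−mL=17/20 → turn +1·90°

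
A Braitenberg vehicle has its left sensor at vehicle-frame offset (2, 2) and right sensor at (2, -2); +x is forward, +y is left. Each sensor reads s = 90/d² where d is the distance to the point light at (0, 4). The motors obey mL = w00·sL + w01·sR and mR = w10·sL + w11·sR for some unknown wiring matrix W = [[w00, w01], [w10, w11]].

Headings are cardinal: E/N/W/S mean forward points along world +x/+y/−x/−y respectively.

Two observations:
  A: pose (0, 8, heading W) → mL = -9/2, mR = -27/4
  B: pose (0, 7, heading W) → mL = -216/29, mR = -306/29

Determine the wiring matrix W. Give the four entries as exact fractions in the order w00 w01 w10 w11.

-1/2 1/2 -1/2 -1/2

obs A: pose=(0,8,W) → sL=45/4, sR=9/4, mL=-9/2, mR=-27/4
obs B: pose=(0,7,W) → sL=18, sR=90/29, mL=-216/29, mR=-306/29
sensor matrix S = [[45/4, 9/4], [18, 90/29]]; det S = -162/29
solve [mL_A; mL_B] = S·[w00; w01] and [mR_A; mR_B] = S·[w10; w11]:
  w00 = -1/2, w01 = 1/2, w10 = -1/2, w11 = -1/2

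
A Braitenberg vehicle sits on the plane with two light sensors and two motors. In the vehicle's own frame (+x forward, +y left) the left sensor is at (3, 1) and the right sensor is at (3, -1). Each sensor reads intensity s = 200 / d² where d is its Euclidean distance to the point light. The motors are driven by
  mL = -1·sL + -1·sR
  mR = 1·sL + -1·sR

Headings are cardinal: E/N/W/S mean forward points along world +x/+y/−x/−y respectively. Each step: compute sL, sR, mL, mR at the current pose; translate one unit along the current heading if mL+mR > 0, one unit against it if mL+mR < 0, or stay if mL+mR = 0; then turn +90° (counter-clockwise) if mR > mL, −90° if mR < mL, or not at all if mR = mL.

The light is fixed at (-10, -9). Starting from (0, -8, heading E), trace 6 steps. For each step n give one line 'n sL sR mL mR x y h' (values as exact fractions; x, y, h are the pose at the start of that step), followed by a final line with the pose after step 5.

0 200/173 200/169 -68400/29237 -800/29237 0 -8 E
1 5/2 50/29 -245/58 45/58 -1 -8 N
2 200/37 200/37 -400/37 0 -1 -9 W
3 20/13 20/9 -440/117 -80/117 0 -9 S
4 200/173 200/169 -68400/29237 -800/29237 0 -8 E
5 5/2 50/29 -245/58 45/58 -1 -8 N
final -1 -9 W

n=0: pose=(0,-8,E); sL=200/173, sR=200/169; mL=-68400/29237, mR=-800/29237; mL+mR=-400/169 → advance -1; mR−mL=400/173 → turn +1·90°
n=1: pose=(-1,-8,N); sL=5/2, sR=50/29; mL=-245/58, mR=45/58; mL+mR=-100/29 → advance -1; mR−mL=5 → turn +1·90°
n=2: pose=(-1,-9,W); sL=200/37, sR=200/37; mL=-400/37, mR=0; mL+mR=-400/37 → advance -1; mR−mL=400/37 → turn +1·90°
n=3: pose=(0,-9,S); sL=20/13, sR=20/9; mL=-440/117, mR=-80/117; mL+mR=-40/9 → advance -1; mR−mL=40/13 → turn +1·90°
n=4: pose=(0,-8,E); sL=200/173, sR=200/169; mL=-68400/29237, mR=-800/29237; mL+mR=-400/169 → advance -1; mR−mL=400/173 → turn +1·90°
n=5: pose=(-1,-8,N); sL=5/2, sR=50/29; mL=-245/58, mR=45/58; mL+mR=-100/29 → advance -1; mR−mL=5 → turn +1·90°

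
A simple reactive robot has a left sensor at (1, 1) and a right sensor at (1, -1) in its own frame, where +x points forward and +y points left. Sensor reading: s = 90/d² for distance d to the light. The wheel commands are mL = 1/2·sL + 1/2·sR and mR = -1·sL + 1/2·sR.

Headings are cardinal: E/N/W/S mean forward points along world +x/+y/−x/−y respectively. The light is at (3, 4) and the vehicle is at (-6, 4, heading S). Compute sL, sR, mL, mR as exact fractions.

left sensor world pos  = (-5, 3); dL² = 65
right sensor world pos = (-7, 3); dR² = 101
sL = 90/65 = 18/13
sR = 90/101 = 90/101
mL = 1/2·sL + 1/2·sR = 1494/1313
mR = -1·sL + 1/2·sR = -1233/1313

18/13 90/101 1494/1313 -1233/1313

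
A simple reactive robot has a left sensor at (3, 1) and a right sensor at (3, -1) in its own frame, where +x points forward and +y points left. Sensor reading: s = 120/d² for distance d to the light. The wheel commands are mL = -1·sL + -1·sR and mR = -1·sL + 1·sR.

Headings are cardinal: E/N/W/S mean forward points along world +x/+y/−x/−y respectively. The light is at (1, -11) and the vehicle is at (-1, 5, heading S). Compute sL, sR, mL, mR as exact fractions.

12/17 60/89 -2088/1513 -48/1513

left sensor world pos  = (0, 2); dL² = 170
right sensor world pos = (-2, 2); dR² = 178
sL = 120/170 = 12/17
sR = 120/178 = 60/89
mL = -1·sL + -1·sR = -2088/1513
mR = -1·sL + 1·sR = -48/1513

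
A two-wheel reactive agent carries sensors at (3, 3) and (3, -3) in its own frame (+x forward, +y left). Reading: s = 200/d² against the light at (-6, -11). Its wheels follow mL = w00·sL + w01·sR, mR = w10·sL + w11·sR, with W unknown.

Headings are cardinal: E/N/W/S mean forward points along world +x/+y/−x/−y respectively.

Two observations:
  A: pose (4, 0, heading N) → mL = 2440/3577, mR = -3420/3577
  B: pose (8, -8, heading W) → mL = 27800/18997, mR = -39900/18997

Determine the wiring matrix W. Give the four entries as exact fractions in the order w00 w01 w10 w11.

1/2 1/2 -1/2 -1

obs A: pose=(4,0,N) → sL=40/49, sR=40/73, mL=2440/3577, mR=-3420/3577
obs B: pose=(8,-8,W) → sL=200/121, sR=200/157, mL=27800/18997, mR=-39900/18997
sensor matrix S = [[40/49, 40/73], [200/121, 200/157]]; det S = 9120000/67952269
solve [mL_A; mL_B] = S·[w00; w01] and [mR_A; mR_B] = S·[w10; w11]:
  w00 = 1/2, w01 = 1/2, w10 = -1/2, w11 = -1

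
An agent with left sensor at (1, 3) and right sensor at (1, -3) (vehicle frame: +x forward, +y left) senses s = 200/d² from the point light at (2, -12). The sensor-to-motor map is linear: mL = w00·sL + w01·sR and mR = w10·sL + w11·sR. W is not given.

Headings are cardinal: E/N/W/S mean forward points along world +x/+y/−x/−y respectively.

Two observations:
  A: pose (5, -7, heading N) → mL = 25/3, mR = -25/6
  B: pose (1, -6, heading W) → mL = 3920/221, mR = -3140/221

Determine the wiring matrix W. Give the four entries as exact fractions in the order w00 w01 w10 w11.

1 1 -1 1/2

obs A: pose=(5,-7,N) → sL=50/9, sR=25/9, mL=25/3, mR=-25/6
obs B: pose=(1,-6,W) → sL=200/13, sR=40/17, mL=3920/221, mR=-3140/221
sensor matrix S = [[50/9, 25/9], [200/13, 40/17]]; det S = -59000/1989
solve [mL_A; mL_B] = S·[w00; w01] and [mR_A; mR_B] = S·[w10; w11]:
  w00 = 1, w01 = 1, w10 = -1, w11 = 1/2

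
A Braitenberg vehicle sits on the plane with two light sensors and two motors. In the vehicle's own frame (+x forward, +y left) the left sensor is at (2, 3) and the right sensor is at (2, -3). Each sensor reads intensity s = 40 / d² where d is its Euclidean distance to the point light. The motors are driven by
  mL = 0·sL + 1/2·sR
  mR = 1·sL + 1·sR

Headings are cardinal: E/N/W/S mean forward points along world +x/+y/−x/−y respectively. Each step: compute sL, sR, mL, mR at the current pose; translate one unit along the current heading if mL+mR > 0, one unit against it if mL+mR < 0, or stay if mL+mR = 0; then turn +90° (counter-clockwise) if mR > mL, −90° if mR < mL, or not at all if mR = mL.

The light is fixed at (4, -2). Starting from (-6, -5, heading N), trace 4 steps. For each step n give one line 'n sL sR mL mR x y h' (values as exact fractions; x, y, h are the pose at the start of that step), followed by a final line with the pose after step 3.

n=0: pose=(-6,-5,N); sL=4/17, sR=4/5; mL=2/5, mR=88/85; mL+mR=122/85 → advance +1; mR−mL=54/85 → turn +1·90°
n=1: pose=(-6,-4,W); sL=40/169, sR=8/29; mL=4/29, mR=2512/4901; mL+mR=3188/4901 → advance +1; mR−mL=1836/4901 → turn +1·90°
n=2: pose=(-7,-4,S); sL=1/2, sR=10/53; mL=5/53, mR=73/106; mL+mR=83/106 → advance +1; mR−mL=63/106 → turn +1·90°
n=3: pose=(-7,-5,E); sL=40/81, sR=40/117; mL=20/117, mR=880/1053; mL+mR=1060/1053 → advance +1; mR−mL=700/1053 → turn +1·90°

0 4/17 4/5 2/5 88/85 -6 -5 N
1 40/169 8/29 4/29 2512/4901 -6 -4 W
2 1/2 10/53 5/53 73/106 -7 -4 S
3 40/81 40/117 20/117 880/1053 -7 -5 E
final -6 -5 N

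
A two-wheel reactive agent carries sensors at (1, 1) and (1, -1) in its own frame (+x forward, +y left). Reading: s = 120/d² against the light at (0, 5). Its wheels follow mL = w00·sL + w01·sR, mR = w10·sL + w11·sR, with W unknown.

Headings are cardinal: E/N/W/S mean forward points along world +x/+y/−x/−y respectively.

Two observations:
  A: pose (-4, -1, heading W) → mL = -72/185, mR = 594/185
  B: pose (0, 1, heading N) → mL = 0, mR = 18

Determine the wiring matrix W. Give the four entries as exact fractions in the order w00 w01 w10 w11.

obs A: pose=(-4,-1,W) → sL=60/37, sR=12/5, mL=-72/185, mR=594/185
obs B: pose=(0,1,N) → sL=12, sR=12, mL=0, mR=18
sensor matrix S = [[60/37, 12/5], [12, 12]]; det S = -1728/185
solve [mL_A; mL_B] = S·[w00; w01] and [mR_A; mR_B] = S·[w10; w11]:
  w00 = 1/2, w01 = -1/2, w10 = 1/2, w11 = 1

1/2 -1/2 1/2 1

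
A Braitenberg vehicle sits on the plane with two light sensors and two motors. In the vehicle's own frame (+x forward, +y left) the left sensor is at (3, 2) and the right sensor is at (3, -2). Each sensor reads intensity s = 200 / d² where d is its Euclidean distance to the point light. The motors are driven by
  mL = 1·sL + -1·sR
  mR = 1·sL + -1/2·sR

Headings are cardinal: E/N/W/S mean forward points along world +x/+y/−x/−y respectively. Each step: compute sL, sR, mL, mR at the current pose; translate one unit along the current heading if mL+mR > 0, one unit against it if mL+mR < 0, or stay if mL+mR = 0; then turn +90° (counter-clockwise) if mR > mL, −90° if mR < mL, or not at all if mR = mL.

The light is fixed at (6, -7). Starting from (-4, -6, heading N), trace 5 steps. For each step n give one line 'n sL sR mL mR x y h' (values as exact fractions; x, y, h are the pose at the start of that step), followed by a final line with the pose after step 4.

n=0: pose=(-4,-6,N); sL=5/4, sR=5/2; mL=-5/4, mR=0; mL+mR=-5/4 → advance -1; mR−mL=5/4 → turn +1·90°
n=1: pose=(-4,-7,W); sL=200/173, sR=200/173; mL=0, mR=100/173; mL+mR=100/173 → advance +1; mR−mL=100/173 → turn +1·90°
n=2: pose=(-5,-7,S); sL=20/9, sR=100/89; mL=880/801, mR=1330/801; mL+mR=2210/801 → advance +1; mR−mL=50/89 → turn +1·90°
n=3: pose=(-5,-8,E); sL=40/13, sR=200/73; mL=320/949, mR=1620/949; mL+mR=1940/949 → advance +1; mR−mL=100/73 → turn +1·90°
n=4: pose=(-4,-8,N); sL=50/37, sR=50/17; mL=-1000/629, mR=-75/629; mL+mR=-1075/629 → advance -1; mR−mL=25/17 → turn +1·90°

0 5/4 5/2 -5/4 0 -4 -6 N
1 200/173 200/173 0 100/173 -4 -7 W
2 20/9 100/89 880/801 1330/801 -5 -7 S
3 40/13 200/73 320/949 1620/949 -5 -8 E
4 50/37 50/17 -1000/629 -75/629 -4 -8 N
final -4 -9 W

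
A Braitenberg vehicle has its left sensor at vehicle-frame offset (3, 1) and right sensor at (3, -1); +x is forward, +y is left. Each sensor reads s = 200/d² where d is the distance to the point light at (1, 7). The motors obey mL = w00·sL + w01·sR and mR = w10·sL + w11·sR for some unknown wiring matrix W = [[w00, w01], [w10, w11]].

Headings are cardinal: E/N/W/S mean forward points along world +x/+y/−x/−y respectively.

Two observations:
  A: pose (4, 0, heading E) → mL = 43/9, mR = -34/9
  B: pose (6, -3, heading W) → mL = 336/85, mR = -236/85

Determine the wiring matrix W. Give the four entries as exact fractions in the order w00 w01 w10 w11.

1 1 -1 -1/2

obs A: pose=(4,0,E) → sL=25/9, sR=2, mL=43/9, mR=-34/9
obs B: pose=(6,-3,W) → sL=8/5, sR=40/17, mL=336/85, mR=-236/85
sensor matrix S = [[25/9, 2], [8/5, 40/17]]; det S = 2552/765
solve [mL_A; mL_B] = S·[w00; w01] and [mR_A; mR_B] = S·[w10; w11]:
  w00 = 1, w01 = 1, w10 = -1, w11 = -1/2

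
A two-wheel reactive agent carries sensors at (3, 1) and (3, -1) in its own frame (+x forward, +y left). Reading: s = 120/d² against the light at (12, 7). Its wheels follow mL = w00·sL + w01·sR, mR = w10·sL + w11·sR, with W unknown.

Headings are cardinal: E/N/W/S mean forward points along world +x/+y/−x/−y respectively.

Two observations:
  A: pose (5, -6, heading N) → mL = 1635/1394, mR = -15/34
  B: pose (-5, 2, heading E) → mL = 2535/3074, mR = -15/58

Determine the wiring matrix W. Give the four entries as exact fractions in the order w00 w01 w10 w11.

obs A: pose=(5,-6,N) → sL=30/41, sR=15/17, mL=1635/1394, mR=-15/34
obs B: pose=(-5,2,E) → sL=30/53, sR=15/29, mL=2535/3074, mR=-15/58
sensor matrix S = [[30/41, 15/17], [30/53, 15/29]]; det S = -129600/1071289
solve [mL_A; mL_B] = S·[w00; w01] and [mR_A; mR_B] = S·[w10; w11]:
  w00 = 1, w01 = 1/2, w10 = 0, w11 = -1/2

1 1/2 0 -1/2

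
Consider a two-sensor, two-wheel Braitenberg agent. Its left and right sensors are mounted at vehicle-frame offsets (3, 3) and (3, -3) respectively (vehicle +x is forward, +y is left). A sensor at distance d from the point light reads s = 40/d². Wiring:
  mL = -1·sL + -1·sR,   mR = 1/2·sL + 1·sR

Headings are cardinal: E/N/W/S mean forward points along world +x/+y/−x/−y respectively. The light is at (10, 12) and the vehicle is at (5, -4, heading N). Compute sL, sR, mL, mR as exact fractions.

left sensor world pos  = (2, -1); dL² = 233
right sensor world pos = (8, -1); dR² = 173
sL = 40/233 = 40/233
sR = 40/173 = 40/173
mL = -1·sL + -1·sR = -16240/40309
mR = 1/2·sL + 1·sR = 12780/40309

40/233 40/173 -16240/40309 12780/40309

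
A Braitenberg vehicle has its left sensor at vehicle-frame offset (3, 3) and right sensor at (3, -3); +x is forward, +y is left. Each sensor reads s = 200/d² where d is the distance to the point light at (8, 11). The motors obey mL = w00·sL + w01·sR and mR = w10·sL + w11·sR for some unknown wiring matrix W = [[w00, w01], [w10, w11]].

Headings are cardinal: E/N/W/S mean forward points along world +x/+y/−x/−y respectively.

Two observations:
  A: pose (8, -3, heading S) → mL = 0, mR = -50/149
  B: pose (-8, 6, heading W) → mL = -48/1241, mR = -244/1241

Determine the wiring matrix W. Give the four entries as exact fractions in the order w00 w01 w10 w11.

1/2 -1/2 -1 1/2

obs A: pose=(8,-3,S) → sL=100/149, sR=100/149, mL=0, mR=-50/149
obs B: pose=(-8,6,W) → sL=8/17, sR=40/73, mL=-48/1241, mR=-244/1241
sensor matrix S = [[100/149, 100/149], [8/17, 40/73]]; det S = 9600/184909
solve [mL_A; mL_B] = S·[w00; w01] and [mR_A; mR_B] = S·[w10; w11]:
  w00 = 1/2, w01 = -1/2, w10 = -1, w11 = 1/2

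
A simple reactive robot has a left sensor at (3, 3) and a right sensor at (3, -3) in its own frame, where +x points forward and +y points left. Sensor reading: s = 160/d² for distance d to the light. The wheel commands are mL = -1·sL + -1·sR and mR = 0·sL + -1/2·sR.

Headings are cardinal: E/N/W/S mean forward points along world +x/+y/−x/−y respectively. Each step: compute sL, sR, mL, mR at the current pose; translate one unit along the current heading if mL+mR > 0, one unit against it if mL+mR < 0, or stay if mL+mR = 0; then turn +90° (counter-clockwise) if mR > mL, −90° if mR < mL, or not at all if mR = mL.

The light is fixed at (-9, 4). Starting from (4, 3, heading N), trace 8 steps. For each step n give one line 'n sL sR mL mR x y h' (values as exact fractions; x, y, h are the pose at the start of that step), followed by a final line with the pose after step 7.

0 20/13 8/13 -28/13 -4/13 4 3 N
1 32/25 160/101 -7232/2525 -80/101 4 2 W
2 80/157 80/73 -18400/11461 -40/73 5 2 S
3 160/293 32/61 -19136/17873 -16/61 5 3 E
4 20/13 8/13 -28/13 -4/13 4 3 N
5 32/25 160/101 -7232/2525 -80/101 4 2 W
6 80/157 80/73 -18400/11461 -40/73 5 2 S
7 160/293 32/61 -19136/17873 -16/61 5 3 E
final 4 3 N

n=0: pose=(4,3,N); sL=20/13, sR=8/13; mL=-28/13, mR=-4/13; mL+mR=-32/13 → advance -1; mR−mL=24/13 → turn +1·90°
n=1: pose=(4,2,W); sL=32/25, sR=160/101; mL=-7232/2525, mR=-80/101; mL+mR=-9232/2525 → advance -1; mR−mL=5232/2525 → turn +1·90°
n=2: pose=(5,2,S); sL=80/157, sR=80/73; mL=-18400/11461, mR=-40/73; mL+mR=-24680/11461 → advance -1; mR−mL=12120/11461 → turn +1·90°
n=3: pose=(5,3,E); sL=160/293, sR=32/61; mL=-19136/17873, mR=-16/61; mL+mR=-23824/17873 → advance -1; mR−mL=14448/17873 → turn +1·90°
n=4: pose=(4,3,N); sL=20/13, sR=8/13; mL=-28/13, mR=-4/13; mL+mR=-32/13 → advance -1; mR−mL=24/13 → turn +1·90°
n=5: pose=(4,2,W); sL=32/25, sR=160/101; mL=-7232/2525, mR=-80/101; mL+mR=-9232/2525 → advance -1; mR−mL=5232/2525 → turn +1·90°
n=6: pose=(5,2,S); sL=80/157, sR=80/73; mL=-18400/11461, mR=-40/73; mL+mR=-24680/11461 → advance -1; mR−mL=12120/11461 → turn +1·90°
n=7: pose=(5,3,E); sL=160/293, sR=32/61; mL=-19136/17873, mR=-16/61; mL+mR=-23824/17873 → advance -1; mR−mL=14448/17873 → turn +1·90°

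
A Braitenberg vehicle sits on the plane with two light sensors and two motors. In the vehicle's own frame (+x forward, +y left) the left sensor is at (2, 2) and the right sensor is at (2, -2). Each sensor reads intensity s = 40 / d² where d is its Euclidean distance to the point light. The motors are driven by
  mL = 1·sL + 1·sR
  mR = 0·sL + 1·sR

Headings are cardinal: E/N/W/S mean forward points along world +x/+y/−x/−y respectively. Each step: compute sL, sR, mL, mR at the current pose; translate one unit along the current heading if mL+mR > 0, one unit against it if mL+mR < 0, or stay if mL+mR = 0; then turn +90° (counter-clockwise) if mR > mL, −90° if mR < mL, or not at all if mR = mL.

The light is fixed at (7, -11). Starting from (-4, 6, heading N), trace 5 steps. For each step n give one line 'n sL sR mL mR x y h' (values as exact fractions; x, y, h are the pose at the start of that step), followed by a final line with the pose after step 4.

0 4/53 20/221 1944/11713 20/221 -4 6 N
1 40/481 40/337 32720/162097 40/337 -4 7 E
2 1/8 1/10 9/40 1/10 -3 7 S
3 40/369 8/101 6992/37269 8/101 -3 6 W
4 4/53 20/221 1944/11713 20/221 -4 6 N
final -4 7 E

n=0: pose=(-4,6,N); sL=4/53, sR=20/221; mL=1944/11713, mR=20/221; mL+mR=3004/11713 → advance +1; mR−mL=-4/53 → turn -1·90°
n=1: pose=(-4,7,E); sL=40/481, sR=40/337; mL=32720/162097, mR=40/337; mL+mR=51960/162097 → advance +1; mR−mL=-40/481 → turn -1·90°
n=2: pose=(-3,7,S); sL=1/8, sR=1/10; mL=9/40, mR=1/10; mL+mR=13/40 → advance +1; mR−mL=-1/8 → turn -1·90°
n=3: pose=(-3,6,W); sL=40/369, sR=8/101; mL=6992/37269, mR=8/101; mL+mR=9944/37269 → advance +1; mR−mL=-40/369 → turn -1·90°
n=4: pose=(-4,6,N); sL=4/53, sR=20/221; mL=1944/11713, mR=20/221; mL+mR=3004/11713 → advance +1; mR−mL=-4/53 → turn -1·90°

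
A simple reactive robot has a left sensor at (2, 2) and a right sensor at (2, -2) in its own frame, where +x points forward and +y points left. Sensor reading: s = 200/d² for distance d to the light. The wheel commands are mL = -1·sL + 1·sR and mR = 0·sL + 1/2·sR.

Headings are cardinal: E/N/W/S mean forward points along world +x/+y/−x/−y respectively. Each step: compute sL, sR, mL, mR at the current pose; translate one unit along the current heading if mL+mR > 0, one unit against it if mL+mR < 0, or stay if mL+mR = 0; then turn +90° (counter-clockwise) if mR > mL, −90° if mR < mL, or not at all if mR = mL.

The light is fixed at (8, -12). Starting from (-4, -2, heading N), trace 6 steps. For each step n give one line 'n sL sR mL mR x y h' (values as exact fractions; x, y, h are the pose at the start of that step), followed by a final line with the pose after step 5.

0 10/17 50/61 240/1037 25/61 -4 -2 N
1 200/277 40/73 -3520/20221 20/73 -4 -1 W
2 100/101 100/153 -5200/15453 50/153 -5 -1 S
3 200/317 200/221 19200/70057 100/221 -5 0 E
4 25/49 25/37 300/1813 25/74 -4 0 N
5 200/317 200/421 -20800/133457 100/421 -4 1 W
final -5 1 S

n=0: pose=(-4,-2,N); sL=10/17, sR=50/61; mL=240/1037, mR=25/61; mL+mR=665/1037 → advance +1; mR−mL=185/1037 → turn +1·90°
n=1: pose=(-4,-1,W); sL=200/277, sR=40/73; mL=-3520/20221, mR=20/73; mL+mR=2020/20221 → advance +1; mR−mL=9060/20221 → turn +1·90°
n=2: pose=(-5,-1,S); sL=100/101, sR=100/153; mL=-5200/15453, mR=50/153; mL+mR=-50/5151 → advance -1; mR−mL=10250/15453 → turn +1·90°
n=3: pose=(-5,0,E); sL=200/317, sR=200/221; mL=19200/70057, mR=100/221; mL+mR=50900/70057 → advance +1; mR−mL=12500/70057 → turn +1·90°
n=4: pose=(-4,0,N); sL=25/49, sR=25/37; mL=300/1813, mR=25/74; mL+mR=1825/3626 → advance +1; mR−mL=625/3626 → turn +1·90°
n=5: pose=(-4,1,W); sL=200/317, sR=200/421; mL=-20800/133457, mR=100/421; mL+mR=10900/133457 → advance +1; mR−mL=52500/133457 → turn +1·90°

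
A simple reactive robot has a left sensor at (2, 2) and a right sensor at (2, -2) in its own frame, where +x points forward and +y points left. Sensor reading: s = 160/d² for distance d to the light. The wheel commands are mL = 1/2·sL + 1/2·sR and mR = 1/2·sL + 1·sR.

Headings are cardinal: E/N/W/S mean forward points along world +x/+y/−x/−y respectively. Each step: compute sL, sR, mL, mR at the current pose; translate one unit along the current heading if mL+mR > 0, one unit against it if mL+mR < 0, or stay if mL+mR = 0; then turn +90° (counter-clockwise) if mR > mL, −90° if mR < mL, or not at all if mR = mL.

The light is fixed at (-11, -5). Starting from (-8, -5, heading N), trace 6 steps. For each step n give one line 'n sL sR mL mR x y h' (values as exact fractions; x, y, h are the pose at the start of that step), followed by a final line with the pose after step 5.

n=0: pose=(-8,-5,N); sL=32, sR=160/29; mL=544/29, mR=624/29; mL+mR=1168/29 → advance +1; mR−mL=80/29 → turn +1·90°
n=1: pose=(-8,-4,W); sL=80, sR=16; mL=48, mR=56; mL+mR=104 → advance +1; mR−mL=8 → turn +1·90°
n=2: pose=(-9,-4,S); sL=160/17, sR=160; mL=1440/17, mR=2800/17; mL+mR=4240/17 → advance +1; mR−mL=80 → turn +1·90°
n=3: pose=(-9,-5,E); sL=8, sR=8; mL=8, mR=12; mL+mR=20 → advance +1; mR−mL=4 → turn +1·90°
n=4: pose=(-8,-5,N); sL=32, sR=160/29; mL=544/29, mR=624/29; mL+mR=1168/29 → advance +1; mR−mL=80/29 → turn +1·90°
n=5: pose=(-8,-4,W); sL=80, sR=16; mL=48, mR=56; mL+mR=104 → advance +1; mR−mL=8 → turn +1·90°

0 32 160/29 544/29 624/29 -8 -5 N
1 80 16 48 56 -8 -4 W
2 160/17 160 1440/17 2800/17 -9 -4 S
3 8 8 8 12 -9 -5 E
4 32 160/29 544/29 624/29 -8 -5 N
5 80 16 48 56 -8 -4 W
final -9 -4 S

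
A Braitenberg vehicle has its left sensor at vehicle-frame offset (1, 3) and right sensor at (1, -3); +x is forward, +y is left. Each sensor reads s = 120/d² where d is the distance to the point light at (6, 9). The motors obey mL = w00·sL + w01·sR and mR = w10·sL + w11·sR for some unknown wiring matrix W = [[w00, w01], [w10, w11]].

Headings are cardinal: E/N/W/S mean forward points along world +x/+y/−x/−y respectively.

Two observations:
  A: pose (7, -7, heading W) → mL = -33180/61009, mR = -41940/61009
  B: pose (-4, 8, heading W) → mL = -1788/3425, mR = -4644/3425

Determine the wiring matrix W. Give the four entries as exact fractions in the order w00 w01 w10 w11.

1/2 -1 -1 -1/2

obs A: pose=(7,-7,W) → sL=120/361, sR=120/169, mL=-33180/61009, mR=-41940/61009
obs B: pose=(-4,8,W) → sL=120/137, sR=24/25, mL=-1788/3425, mR=-4644/3425
sensor matrix S = [[120/361, 120/169], [120/137, 24/25]]; det S = -12655872/41791165
solve [mL_A; mL_B] = S·[w00; w01] and [mR_A; mR_B] = S·[w10; w11]:
  w00 = 1/2, w01 = -1, w10 = -1, w11 = -1/2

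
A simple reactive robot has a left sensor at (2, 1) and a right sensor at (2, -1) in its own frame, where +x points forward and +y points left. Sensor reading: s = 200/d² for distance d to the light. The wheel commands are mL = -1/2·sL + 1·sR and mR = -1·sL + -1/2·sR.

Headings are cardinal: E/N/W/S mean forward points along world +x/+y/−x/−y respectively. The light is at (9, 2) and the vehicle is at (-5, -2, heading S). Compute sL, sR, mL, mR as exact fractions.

left sensor world pos  = (-4, -4); dL² = 205
right sensor world pos = (-6, -4); dR² = 261
sL = 200/205 = 40/41
sR = 200/261 = 200/261
mL = -1/2·sL + 1·sR = 2980/10701
mR = -1·sL + -1/2·sR = -14540/10701

40/41 200/261 2980/10701 -14540/10701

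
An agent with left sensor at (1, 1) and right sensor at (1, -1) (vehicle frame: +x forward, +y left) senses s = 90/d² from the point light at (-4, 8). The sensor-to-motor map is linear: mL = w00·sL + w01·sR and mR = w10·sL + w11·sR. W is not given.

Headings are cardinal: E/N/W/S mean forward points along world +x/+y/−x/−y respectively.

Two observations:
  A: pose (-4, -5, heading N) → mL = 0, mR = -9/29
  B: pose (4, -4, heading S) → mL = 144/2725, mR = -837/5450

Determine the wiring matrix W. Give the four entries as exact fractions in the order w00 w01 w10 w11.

-1 1 -1 1/2

obs A: pose=(-4,-5,N) → sL=18/29, sR=18/29, mL=0, mR=-9/29
obs B: pose=(4,-4,S) → sL=9/25, sR=45/109, mL=144/2725, mR=-837/5450
sensor matrix S = [[18/29, 18/29], [9/25, 45/109]]; det S = 2592/79025
solve [mL_A; mL_B] = S·[w00; w01] and [mR_A; mR_B] = S·[w10; w11]:
  w00 = -1, w01 = 1, w10 = -1, w11 = 1/2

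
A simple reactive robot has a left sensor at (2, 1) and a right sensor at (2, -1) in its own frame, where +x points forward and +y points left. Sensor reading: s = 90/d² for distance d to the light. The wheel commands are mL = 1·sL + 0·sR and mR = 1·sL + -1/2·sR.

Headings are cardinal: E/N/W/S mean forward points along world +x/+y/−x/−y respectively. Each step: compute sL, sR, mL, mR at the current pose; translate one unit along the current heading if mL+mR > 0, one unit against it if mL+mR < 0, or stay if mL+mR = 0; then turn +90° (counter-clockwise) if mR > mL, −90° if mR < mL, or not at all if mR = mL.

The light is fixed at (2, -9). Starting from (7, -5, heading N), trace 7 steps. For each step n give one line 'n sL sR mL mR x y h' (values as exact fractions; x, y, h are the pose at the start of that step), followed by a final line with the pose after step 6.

0 45/26 5/4 45/26 115/104 7 -5 N
1 18/17 18/13 18/17 81/221 7 -4 E
2 45/29 45/17 45/29 225/986 8 -4 S
3 18/5 90/41 18/5 513/205 8 -5 W
4 45/26 5/4 45/26 115/104 7 -5 N
5 18/17 18/13 18/17 81/221 7 -4 E
6 45/29 45/17 45/29 225/986 8 -4 S
final 8 -5 W

n=0: pose=(7,-5,N); sL=45/26, sR=5/4; mL=45/26, mR=115/104; mL+mR=295/104 → advance +1; mR−mL=-5/8 → turn -1·90°
n=1: pose=(7,-4,E); sL=18/17, sR=18/13; mL=18/17, mR=81/221; mL+mR=315/221 → advance +1; mR−mL=-9/13 → turn -1·90°
n=2: pose=(8,-4,S); sL=45/29, sR=45/17; mL=45/29, mR=225/986; mL+mR=1755/986 → advance +1; mR−mL=-45/34 → turn -1·90°
n=3: pose=(8,-5,W); sL=18/5, sR=90/41; mL=18/5, mR=513/205; mL+mR=1251/205 → advance +1; mR−mL=-45/41 → turn -1·90°
n=4: pose=(7,-5,N); sL=45/26, sR=5/4; mL=45/26, mR=115/104; mL+mR=295/104 → advance +1; mR−mL=-5/8 → turn -1·90°
n=5: pose=(7,-4,E); sL=18/17, sR=18/13; mL=18/17, mR=81/221; mL+mR=315/221 → advance +1; mR−mL=-9/13 → turn -1·90°
n=6: pose=(8,-4,S); sL=45/29, sR=45/17; mL=45/29, mR=225/986; mL+mR=1755/986 → advance +1; mR−mL=-45/34 → turn -1·90°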